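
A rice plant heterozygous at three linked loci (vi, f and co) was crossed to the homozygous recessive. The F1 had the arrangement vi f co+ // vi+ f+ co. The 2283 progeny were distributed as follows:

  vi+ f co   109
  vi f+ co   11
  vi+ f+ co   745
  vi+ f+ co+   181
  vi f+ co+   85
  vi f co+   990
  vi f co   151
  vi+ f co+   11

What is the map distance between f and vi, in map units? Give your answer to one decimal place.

9.5 map units

The two rarest classes, vi+ f co+ and vi f+ co, are the double crossovers. Comparing them with the parentals, only the vi allele has switched, so vi is the middle locus and the order is co – vi – f.
Crossovers in the vi–f interval produce the single-crossover classes vi f+ co+ and vi+ f co (85 + 109 = 194) plus the double crossovers (22).
RF(vi–f) = (194 + 22) / 2283 = 216/2283 = 0.0946 → 9.5 map units.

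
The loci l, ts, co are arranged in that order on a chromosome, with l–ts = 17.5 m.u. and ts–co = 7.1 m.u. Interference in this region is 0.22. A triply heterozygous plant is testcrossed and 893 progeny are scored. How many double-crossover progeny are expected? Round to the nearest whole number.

9

Map distances give recombination frequencies of 0.175 and 0.071 for the two intervals.
With interference 0.22 (so coincidence = 0.78), expected double-crossover frequency = 0.175 × 0.071 × 0.78 = 0.00969.
Expected number = 0.00969 × 893 = 8.65 ≈ 9.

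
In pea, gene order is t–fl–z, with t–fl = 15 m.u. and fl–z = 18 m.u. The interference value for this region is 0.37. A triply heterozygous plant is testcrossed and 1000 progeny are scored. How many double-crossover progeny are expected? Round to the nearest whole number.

Map distances give recombination frequencies of 0.150 and 0.180 for the two intervals.
With interference 0.37 (so coincidence = 0.63), expected double-crossover frequency = 0.150 × 0.180 × 0.63 = 0.01701.
Expected number = 0.01701 × 1000 = 17.01 ≈ 17.

17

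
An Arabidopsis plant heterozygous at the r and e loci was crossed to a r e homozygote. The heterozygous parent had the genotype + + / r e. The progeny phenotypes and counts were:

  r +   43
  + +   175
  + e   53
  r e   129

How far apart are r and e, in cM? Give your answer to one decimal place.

The recombinant classes are + e and r +: 53 + 43 = 96.
Recombination frequency = 96/400 = 0.2400 ≈ 24.0%, i.e. 24.0 cM.

24.0 cM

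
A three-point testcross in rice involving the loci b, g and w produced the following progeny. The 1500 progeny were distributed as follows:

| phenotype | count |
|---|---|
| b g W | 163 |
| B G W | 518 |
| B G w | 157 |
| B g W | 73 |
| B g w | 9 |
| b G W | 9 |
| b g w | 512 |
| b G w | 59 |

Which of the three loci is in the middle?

b

The two most frequent reciprocal classes, B G W and b g w, are the parental types, so the F1 was B G W / b g w.
The two rarest classes, b G W and B g w, are the double crossovers. Comparing them with the parentals, only the b allele has switched, so b is the middle locus and the order is g – b – w.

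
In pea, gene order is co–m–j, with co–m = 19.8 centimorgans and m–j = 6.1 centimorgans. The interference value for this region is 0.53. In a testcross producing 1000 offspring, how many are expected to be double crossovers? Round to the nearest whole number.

6

Map distances give recombination frequencies of 0.198 and 0.061 for the two intervals.
With interference 0.53 (so coincidence = 0.47), expected double-crossover frequency = 0.198 × 0.061 × 0.47 = 0.00568.
Expected number = 0.00568 × 1000 = 5.68 ≈ 6.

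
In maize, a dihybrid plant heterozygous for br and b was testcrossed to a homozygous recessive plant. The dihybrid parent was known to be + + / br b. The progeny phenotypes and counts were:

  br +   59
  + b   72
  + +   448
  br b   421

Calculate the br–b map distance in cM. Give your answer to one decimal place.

The recombinant classes are + b and br +: 72 + 59 = 131.
Recombination frequency = 131/1000 = 0.1310 ≈ 13.1%, i.e. 13.1 cM.

13.1 cM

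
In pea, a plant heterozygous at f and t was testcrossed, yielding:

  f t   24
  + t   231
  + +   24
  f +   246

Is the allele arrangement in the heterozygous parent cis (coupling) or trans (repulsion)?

trans

The two most frequent classes are + t (231) and f + (246); these are the parental (non-recombinant) types.
So the F1 carried + t on one chromosome and f + on the other — the recessive alleles are on opposite chromosomes (trans / repulsion).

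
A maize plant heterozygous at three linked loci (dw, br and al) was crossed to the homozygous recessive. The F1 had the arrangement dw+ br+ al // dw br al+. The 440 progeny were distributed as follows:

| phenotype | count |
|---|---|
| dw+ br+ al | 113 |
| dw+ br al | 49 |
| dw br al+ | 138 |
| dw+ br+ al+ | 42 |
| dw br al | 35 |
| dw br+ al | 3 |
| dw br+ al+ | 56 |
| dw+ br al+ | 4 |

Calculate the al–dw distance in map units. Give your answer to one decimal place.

The two rarest classes, dw br+ al and dw+ br al+, are the double crossovers. Comparing them with the parentals, only the dw allele has switched, so dw is the middle locus and the order is br – dw – al.
Crossovers in the dw–al interval produce the single-crossover classes dw+ br+ al+ and dw br al (42 + 35 = 77) plus the double crossovers (7).
RF(dw–al) = (77 + 7) / 440 = 84/440 = 0.1909 → 19.1 map units.

19.1 map units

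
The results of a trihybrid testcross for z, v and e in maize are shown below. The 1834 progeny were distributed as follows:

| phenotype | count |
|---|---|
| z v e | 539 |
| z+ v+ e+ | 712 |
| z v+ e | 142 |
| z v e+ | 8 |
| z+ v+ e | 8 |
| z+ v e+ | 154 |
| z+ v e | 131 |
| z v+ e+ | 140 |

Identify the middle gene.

e

The two most frequent reciprocal classes, z v e and z+ v+ e+, are the parental types, so the F1 was z v e / z+ v+ e+.
The two rarest classes, z v e+ and z+ v+ e, are the double crossovers. Comparing them with the parentals, only the e allele has switched, so e is the middle locus and the order is z – e – v.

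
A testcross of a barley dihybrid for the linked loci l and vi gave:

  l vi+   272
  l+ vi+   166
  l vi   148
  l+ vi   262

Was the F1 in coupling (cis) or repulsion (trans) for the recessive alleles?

trans

The two most frequent classes are l+ vi (262) and l vi+ (272); these are the parental (non-recombinant) types.
So the F1 carried l+ vi on one chromosome and l vi+ on the other — the recessive alleles are on opposite chromosomes (trans / repulsion).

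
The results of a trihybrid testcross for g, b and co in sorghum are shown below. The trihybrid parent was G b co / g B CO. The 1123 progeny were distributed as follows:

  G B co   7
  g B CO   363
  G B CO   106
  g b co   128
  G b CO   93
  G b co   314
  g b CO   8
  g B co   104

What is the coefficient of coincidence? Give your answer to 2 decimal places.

0.32

The two rarest classes, G B co and g b CO, are the double crossovers. Comparing them with the parentals, only the b allele has switched, so b is the middle locus and the order is co – b – g.
co–b: (197 + 15)/1123 = 0.1888; b–g: (234 + 15)/1123 = 0.2217.
Expected DCO frequency = 0.1888 × 0.2217 ≈ 0.04186; observed = 15/1123 ≈ 0.01336.
Coefficient of coincidence = 0.01336/0.04186 ≈ 0.32.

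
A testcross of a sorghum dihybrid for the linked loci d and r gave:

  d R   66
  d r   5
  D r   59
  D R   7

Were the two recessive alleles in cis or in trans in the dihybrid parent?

The two most frequent classes are D r (59) and d R (66); these are the parental (non-recombinant) types.
So the F1 carried D r on one chromosome and d R on the other — the recessive alleles are on opposite chromosomes (trans / repulsion).

trans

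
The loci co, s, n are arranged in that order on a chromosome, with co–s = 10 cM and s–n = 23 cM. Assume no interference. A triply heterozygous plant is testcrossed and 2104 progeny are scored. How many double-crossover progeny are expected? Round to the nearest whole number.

Map distances give recombination frequencies of 0.100 and 0.230 for the two intervals.
With no interference, expected double-crossover frequency = 0.100 × 0.230 = 0.02300.
Expected number = 0.02300 × 2104 = 48.39 ≈ 48.

48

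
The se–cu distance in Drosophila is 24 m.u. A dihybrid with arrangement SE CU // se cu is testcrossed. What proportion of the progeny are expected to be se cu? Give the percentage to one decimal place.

A map distance of 24 m.u. corresponds to a recombination frequency of 0.240.
The F1 is SE CU / se cu, so se cu is a parental gamete class with expected frequency (1 − r)/2 = 0.760/2 = 0.3800.
That is 0.3800 = 38.0% of the progeny.

38.0%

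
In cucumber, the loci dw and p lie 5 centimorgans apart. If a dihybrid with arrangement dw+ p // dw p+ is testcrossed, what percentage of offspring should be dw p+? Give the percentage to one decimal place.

47.5%

A map distance of 5 centimorgans corresponds to a recombination frequency of 0.050.
The F1 is dw+ p / dw p+, so dw p+ is a parental gamete class with expected frequency (1 − r)/2 = 0.950/2 = 0.4750.
That is 0.4750 = 47.5% of the progeny.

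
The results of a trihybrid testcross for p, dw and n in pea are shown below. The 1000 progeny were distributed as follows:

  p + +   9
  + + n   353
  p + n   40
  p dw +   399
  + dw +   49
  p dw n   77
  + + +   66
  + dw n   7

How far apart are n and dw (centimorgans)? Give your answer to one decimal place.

15.9 centimorgans

The two most frequent reciprocal classes, + + n and p dw +, are the parental types, so the F1 was + + n / p dw +.
The two rarest classes, + dw n and p + +, are the double crossovers. Comparing them with the parentals, only the dw allele has switched, so dw is the middle locus and the order is p – dw – n.
Crossovers in the dw–n interval produce the single-crossover classes + + + and p dw n (66 + 77 = 143) plus the double crossovers (16).
RF(dw–n) = (143 + 16) / 1000 = 159/1000 = 0.1590 → 15.9 centimorgans.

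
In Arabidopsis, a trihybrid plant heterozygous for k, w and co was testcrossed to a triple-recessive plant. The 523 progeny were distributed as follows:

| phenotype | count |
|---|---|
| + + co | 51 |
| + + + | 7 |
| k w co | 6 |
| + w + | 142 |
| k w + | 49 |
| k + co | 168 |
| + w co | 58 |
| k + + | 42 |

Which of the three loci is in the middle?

The two most frequent reciprocal classes, k + co and + w +, are the parental types, so the F1 was k + co / + w +.
The two rarest classes, k w co and + + +, are the double crossovers. Comparing them with the parentals, only the w allele has switched, so w is the middle locus and the order is k – w – co.

w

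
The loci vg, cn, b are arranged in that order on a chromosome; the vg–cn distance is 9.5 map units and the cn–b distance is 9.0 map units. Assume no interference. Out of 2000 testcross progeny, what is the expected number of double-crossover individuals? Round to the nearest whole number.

17

Map distances give recombination frequencies of 0.095 and 0.090 for the two intervals.
With no interference, expected double-crossover frequency = 0.095 × 0.090 = 0.00855.
Expected number = 0.00855 × 2000 = 17.10 ≈ 17.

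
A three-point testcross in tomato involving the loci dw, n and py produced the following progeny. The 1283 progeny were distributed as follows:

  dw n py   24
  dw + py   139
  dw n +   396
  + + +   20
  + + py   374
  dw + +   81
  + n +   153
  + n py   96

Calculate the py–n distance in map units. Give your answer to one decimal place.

The two most frequent reciprocal classes, + + py and dw n +, are the parental types, so the F1 was + + py / dw n +.
The two rarest classes, + + + and dw n py, are the double crossovers. Comparing them with the parentals, only the py allele has switched, so py is the middle locus and the order is n – py – dw.
Crossovers in the n–py interval produce the single-crossover classes + n py and dw + + (96 + 81 = 177) plus the double crossovers (44).
RF(n–py) = (177 + 44) / 1283 = 221/1283 = 0.1723 → 17.2 map units.

17.2 map units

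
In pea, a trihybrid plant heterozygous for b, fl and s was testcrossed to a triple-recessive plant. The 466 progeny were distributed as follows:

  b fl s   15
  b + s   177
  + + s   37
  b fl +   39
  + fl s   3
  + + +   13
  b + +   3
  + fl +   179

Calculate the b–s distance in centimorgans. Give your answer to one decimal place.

The two most frequent reciprocal classes, + fl + and b + s, are the parental types, so the F1 was + fl + / b + s.
The two rarest classes, + fl s and b + +, are the double crossovers. Comparing them with the parentals, only the s allele has switched, so s is the middle locus and the order is b – s – fl.
Crossovers in the b–s interval produce the single-crossover classes b fl + and + + s (39 + 37 = 76) plus the double crossovers (6).
RF(b–s) = (76 + 6) / 466 = 82/466 = 0.1760 → 17.6 centimorgans.

17.6 centimorgans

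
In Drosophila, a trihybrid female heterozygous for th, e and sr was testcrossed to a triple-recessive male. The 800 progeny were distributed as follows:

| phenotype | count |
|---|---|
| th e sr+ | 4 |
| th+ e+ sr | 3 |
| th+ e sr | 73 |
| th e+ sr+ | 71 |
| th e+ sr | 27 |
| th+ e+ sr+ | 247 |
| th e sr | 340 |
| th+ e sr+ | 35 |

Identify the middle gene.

sr

The two most frequent reciprocal classes, th+ e+ sr+ and th e sr, are the parental types, so the F1 was th+ e+ sr+ / th e sr.
The two rarest classes, th+ e+ sr and th e sr+, are the double crossovers. Comparing them with the parentals, only the sr allele has switched, so sr is the middle locus and the order is e – sr – th.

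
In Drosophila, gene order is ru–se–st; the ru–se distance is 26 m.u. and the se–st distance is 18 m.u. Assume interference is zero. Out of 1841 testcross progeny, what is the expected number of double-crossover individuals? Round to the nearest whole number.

Map distances give recombination frequencies of 0.260 and 0.180 for the two intervals.
With no interference, expected double-crossover frequency = 0.260 × 0.180 = 0.04680.
Expected number = 0.04680 × 1841 = 86.16 ≈ 86.

86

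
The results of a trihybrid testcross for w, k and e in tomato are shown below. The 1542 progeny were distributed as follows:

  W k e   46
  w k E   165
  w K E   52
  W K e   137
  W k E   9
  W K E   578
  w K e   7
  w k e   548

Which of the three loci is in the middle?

The two most frequent reciprocal classes, W K E and w k e, are the parental types, so the F1 was W K E / w k e.
The two rarest classes, W k E and w K e, are the double crossovers. Comparing them with the parentals, only the k allele has switched, so k is the middle locus and the order is e – k – w.

k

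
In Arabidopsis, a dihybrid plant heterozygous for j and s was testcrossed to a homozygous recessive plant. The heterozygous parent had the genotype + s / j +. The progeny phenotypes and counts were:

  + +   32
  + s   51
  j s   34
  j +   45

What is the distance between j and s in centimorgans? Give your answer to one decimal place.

40.7 centimorgans

The recombinant classes are + + and j s: 32 + 34 = 66.
Recombination frequency = 66/162 = 0.4074 ≈ 40.7%, i.e. 40.7 centimorgans.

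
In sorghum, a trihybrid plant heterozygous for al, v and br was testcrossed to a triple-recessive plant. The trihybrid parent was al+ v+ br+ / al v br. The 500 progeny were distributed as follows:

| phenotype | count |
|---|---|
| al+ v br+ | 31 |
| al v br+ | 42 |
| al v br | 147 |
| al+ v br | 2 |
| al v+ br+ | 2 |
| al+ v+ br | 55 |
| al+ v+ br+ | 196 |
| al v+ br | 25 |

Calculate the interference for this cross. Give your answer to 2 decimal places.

The two rarest classes, al v+ br+ and al+ v br, are the double crossovers. Comparing them with the parentals, only the al allele has switched, so al is the middle locus and the order is br – al – v.
br–al: (97 + 4)/500 = 0.2020; al–v: (56 + 4)/500 = 0.1200.
Expected DCO frequency = 0.2020 × 0.1200 ≈ 0.02424; observed = 4/500 ≈ 0.00800.
Coefficient of coincidence = 0.00800/0.02424 ≈ 0.33; interference = 1 − 0.33 = 0.67.

0.67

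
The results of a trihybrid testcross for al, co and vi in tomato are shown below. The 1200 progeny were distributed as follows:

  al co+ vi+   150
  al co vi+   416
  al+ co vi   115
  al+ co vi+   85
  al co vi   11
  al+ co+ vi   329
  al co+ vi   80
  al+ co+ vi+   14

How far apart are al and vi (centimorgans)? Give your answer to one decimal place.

The two most frequent reciprocal classes, al co vi+ and al+ co+ vi, are the parental types, so the F1 was al co vi+ / al+ co+ vi.
The two rarest classes, al co vi and al+ co+ vi+, are the double crossovers. Comparing them with the parentals, only the vi allele has switched, so vi is the middle locus and the order is al – vi – co.
Crossovers in the al–vi interval produce the single-crossover classes al+ co vi+ and al co+ vi (85 + 80 = 165) plus the double crossovers (25).
RF(al–vi) = (165 + 25) / 1200 = 190/1200 = 0.1583 → 15.8 centimorgans.

15.8 centimorgans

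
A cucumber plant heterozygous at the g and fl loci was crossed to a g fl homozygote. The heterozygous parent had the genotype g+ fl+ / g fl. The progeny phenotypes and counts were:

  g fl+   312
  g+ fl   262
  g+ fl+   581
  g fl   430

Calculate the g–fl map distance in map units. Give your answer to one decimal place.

36.2 map units

The recombinant classes are g+ fl and g fl+: 262 + 312 = 574.
Recombination frequency = 574/1585 = 0.3621 ≈ 36.2%, i.e. 36.2 map units.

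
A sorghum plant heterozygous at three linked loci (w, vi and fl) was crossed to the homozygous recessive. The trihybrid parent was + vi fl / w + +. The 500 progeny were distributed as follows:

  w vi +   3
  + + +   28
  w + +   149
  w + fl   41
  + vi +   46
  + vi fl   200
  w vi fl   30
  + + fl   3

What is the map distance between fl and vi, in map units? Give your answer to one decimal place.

18.6 map units

The two rarest classes, + + fl and w vi +, are the double crossovers. Comparing them with the parentals, only the vi allele has switched, so vi is the middle locus and the order is w – vi – fl.
Crossovers in the vi–fl interval produce the single-crossover classes + vi + and w + fl (46 + 41 = 87) plus the double crossovers (6).
RF(vi–fl) = (87 + 6) / 500 = 93/500 = 0.1860 → 18.6 map units.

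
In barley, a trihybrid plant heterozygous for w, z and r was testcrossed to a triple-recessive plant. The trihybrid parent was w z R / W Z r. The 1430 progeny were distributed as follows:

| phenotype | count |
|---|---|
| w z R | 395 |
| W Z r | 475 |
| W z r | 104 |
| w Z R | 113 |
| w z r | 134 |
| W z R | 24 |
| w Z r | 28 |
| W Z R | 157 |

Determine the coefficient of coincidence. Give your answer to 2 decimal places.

0.81

The two rarest classes, W z R and w Z r, are the double crossovers. Comparing them with the parentals, only the w allele has switched, so w is the middle locus and the order is r – w – z.
r–w: (291 + 52)/1430 = 0.2399; w–z: (217 + 52)/1430 = 0.1881.
Expected DCO frequency = 0.2399 × 0.1881 ≈ 0.04513; observed = 52/1430 ≈ 0.03636.
Coefficient of coincidence = 0.03636/0.04513 ≈ 0.81.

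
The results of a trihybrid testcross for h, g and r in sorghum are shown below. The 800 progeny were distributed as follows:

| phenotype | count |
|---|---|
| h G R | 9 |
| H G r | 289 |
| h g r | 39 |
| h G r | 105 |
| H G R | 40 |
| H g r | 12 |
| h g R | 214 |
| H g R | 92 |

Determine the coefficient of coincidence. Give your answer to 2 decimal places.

0.77

The two most frequent reciprocal classes, h g R and H G r, are the parental types, so the F1 was h g R / H G r.
The two rarest classes, h G R and H g r, are the double crossovers. Comparing them with the parentals, only the g allele has switched, so g is the middle locus and the order is r – g – h.
r–g: (79 + 21)/800 = 0.1250; g–h: (197 + 21)/800 = 0.2725.
Expected DCO frequency = 0.1250 × 0.2725 ≈ 0.03406; observed = 21/800 ≈ 0.02625.
Coefficient of coincidence = 0.02625/0.03406 ≈ 0.77.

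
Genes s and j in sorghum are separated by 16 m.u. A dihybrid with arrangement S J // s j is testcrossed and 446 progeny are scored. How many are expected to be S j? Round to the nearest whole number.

36

A map distance of 16 m.u. corresponds to a recombination frequency of 0.160.
The F1 is S J / s j, so S j is a recombinant gamete class with expected frequency r/2 = 0.160/2 = 0.0800.
Expected number = 0.0800 × 446 = 35.68 ≈ 36.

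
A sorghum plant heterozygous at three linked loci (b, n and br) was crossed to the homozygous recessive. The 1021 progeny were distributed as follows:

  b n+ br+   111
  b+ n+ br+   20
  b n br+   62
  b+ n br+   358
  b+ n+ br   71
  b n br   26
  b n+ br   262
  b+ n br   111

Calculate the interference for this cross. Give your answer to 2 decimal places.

0.02

The two most frequent reciprocal classes, b n+ br and b+ n br+, are the parental types, so the F1 was b n+ br / b+ n br+.
The two rarest classes, b n br and b+ n+ br+, are the double crossovers. Comparing them with the parentals, only the n allele has switched, so n is the middle locus and the order is b – n – br.
b–n: (133 + 46)/1021 = 0.1753; n–br: (222 + 46)/1021 = 0.2625.
Expected DCO frequency = 0.1753 × 0.2625 ≈ 0.04602; observed = 46/1021 ≈ 0.04505.
Coefficient of coincidence = 0.04505/0.04602 ≈ 0.98; interference = 1 − 0.98 = 0.02.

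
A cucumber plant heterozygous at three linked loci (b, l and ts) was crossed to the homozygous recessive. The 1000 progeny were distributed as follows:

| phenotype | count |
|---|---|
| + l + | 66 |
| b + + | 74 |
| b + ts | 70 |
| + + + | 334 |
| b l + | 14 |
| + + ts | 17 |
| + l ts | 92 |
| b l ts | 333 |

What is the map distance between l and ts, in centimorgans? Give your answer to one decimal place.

16.7 centimorgans

The two most frequent reciprocal classes, + + + and b l ts, are the parental types, so the F1 was + + + / b l ts.
The two rarest classes, + + ts and b l +, are the double crossovers. Comparing them with the parentals, only the ts allele has switched, so ts is the middle locus and the order is b – ts – l.
Crossovers in the ts–l interval produce the single-crossover classes + l + and b + ts (66 + 70 = 136) plus the double crossovers (31).
RF(ts–l) = (136 + 31) / 1000 = 167/1000 = 0.1670 → 16.7 centimorgans.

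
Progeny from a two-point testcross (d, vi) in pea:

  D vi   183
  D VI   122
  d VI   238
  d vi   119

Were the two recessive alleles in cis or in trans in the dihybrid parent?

trans

The two most frequent classes are D vi (183) and d VI (238); these are the parental (non-recombinant) types.
So the F1 carried D vi on one chromosome and d VI on the other — the recessive alleles are on opposite chromosomes (trans / repulsion).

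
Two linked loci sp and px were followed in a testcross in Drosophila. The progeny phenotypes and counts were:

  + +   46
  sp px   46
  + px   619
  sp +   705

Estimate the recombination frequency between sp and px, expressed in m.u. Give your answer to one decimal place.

The two most frequent classes, + px (619) and sp + (705), are the parental types, so the F1 was + px / sp +.
The recombinant classes are + + and sp px: 46 + 46 = 92.
Recombination frequency = 92/1416 = 0.0650 ≈ 6.5%, i.e. 6.5 m.u.

6.5 m.u.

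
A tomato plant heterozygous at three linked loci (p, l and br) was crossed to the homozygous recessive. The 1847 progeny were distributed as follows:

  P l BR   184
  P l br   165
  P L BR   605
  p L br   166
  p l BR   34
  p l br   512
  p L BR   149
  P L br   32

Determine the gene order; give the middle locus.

The two most frequent reciprocal classes, P L BR and p l br, are the parental types, so the F1 was P L BR / p l br.
The two rarest classes, P L br and p l BR, are the double crossovers. Comparing them with the parentals, only the br allele has switched, so br is the middle locus and the order is l – br – p.

br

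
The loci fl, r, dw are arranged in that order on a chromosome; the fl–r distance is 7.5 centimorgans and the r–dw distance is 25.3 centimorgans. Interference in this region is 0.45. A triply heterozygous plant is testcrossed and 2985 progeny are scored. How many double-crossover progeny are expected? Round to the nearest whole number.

31

Map distances give recombination frequencies of 0.075 and 0.253 for the two intervals.
With interference 0.45 (so coincidence = 0.55), expected double-crossover frequency = 0.075 × 0.253 × 0.55 = 0.01044.
Expected number = 0.01044 × 2985 = 31.15 ≈ 31.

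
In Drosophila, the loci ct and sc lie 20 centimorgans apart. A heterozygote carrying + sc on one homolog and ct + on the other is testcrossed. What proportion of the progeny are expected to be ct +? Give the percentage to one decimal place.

40.0%

A map distance of 20 centimorgans corresponds to a recombination frequency of 0.200.
The F1 is + sc / ct +, so ct + is a parental gamete class with expected frequency (1 − r)/2 = 0.800/2 = 0.4000.
That is 0.4000 = 40.0% of the progeny.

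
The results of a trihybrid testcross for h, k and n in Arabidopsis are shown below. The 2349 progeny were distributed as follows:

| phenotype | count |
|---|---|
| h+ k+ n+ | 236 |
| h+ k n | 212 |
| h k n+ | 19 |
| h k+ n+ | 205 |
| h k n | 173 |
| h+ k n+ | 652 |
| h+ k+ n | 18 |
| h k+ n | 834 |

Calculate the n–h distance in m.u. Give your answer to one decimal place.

The two most frequent reciprocal classes, h+ k n+ and h k+ n, are the parental types, so the F1 was h+ k n+ / h k+ n.
The two rarest classes, h k n+ and h+ k+ n, are the double crossovers. Comparing them with the parentals, only the h allele has switched, so h is the middle locus and the order is n – h – k.
Crossovers in the n–h interval produce the single-crossover classes h+ k n and h k+ n+ (212 + 205 = 417) plus the double crossovers (37).
RF(n–h) = (417 + 37) / 2349 = 454/2349 = 0.1933 → 19.3 m.u.

19.3 m.u.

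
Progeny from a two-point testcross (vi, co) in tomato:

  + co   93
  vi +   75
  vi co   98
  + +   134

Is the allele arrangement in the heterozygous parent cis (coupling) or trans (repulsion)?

cis

The two most frequent classes are + + (134) and vi co (98); these are the parental (non-recombinant) types.
So the F1 carried + + on one chromosome and vi co on the other — the recessive alleles are on the same chromosome (cis / coupling).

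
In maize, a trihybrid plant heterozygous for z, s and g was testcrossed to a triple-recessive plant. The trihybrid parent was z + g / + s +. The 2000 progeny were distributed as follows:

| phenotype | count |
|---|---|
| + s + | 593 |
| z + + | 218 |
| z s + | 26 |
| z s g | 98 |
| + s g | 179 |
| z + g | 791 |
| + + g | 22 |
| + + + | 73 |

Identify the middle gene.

z

The two rarest classes, + + g and z s +, are the double crossovers. Comparing them with the parentals, only the z allele has switched, so z is the middle locus and the order is s – z – g.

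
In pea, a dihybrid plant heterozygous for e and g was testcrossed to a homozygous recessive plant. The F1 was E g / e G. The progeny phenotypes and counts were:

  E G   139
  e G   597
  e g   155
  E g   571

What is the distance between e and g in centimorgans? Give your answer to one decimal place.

The recombinant classes are E G and e g: 139 + 155 = 294.
Recombination frequency = 294/1462 = 0.2011 ≈ 20.1%, i.e. 20.1 centimorgans.

20.1 centimorgans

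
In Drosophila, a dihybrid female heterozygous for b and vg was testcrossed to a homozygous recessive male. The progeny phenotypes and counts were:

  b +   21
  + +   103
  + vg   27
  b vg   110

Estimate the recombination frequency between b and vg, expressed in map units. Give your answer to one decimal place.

18.4 map units

The two most frequent classes, + + (103) and b vg (110), are the parental types, so the F1 was + + / b vg.
The recombinant classes are + vg and b +: 27 + 21 = 48.
Recombination frequency = 48/261 = 0.1839 ≈ 18.4%, i.e. 18.4 map units.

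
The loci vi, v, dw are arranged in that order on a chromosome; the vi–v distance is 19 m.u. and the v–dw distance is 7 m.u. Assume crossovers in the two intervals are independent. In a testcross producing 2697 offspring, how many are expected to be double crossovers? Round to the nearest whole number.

Map distances give recombination frequencies of 0.190 and 0.070 for the two intervals.
With no interference, expected double-crossover frequency = 0.190 × 0.070 = 0.01330.
Expected number = 0.01330 × 2697 = 35.87 ≈ 36.

36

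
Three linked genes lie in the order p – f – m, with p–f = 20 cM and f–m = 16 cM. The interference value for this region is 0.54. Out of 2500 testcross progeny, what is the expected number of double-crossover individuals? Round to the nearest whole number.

37

Map distances give recombination frequencies of 0.200 and 0.160 for the two intervals.
With interference 0.54 (so coincidence = 0.46), expected double-crossover frequency = 0.200 × 0.160 × 0.46 = 0.01472.
Expected number = 0.01472 × 2500 = 36.80 ≈ 37.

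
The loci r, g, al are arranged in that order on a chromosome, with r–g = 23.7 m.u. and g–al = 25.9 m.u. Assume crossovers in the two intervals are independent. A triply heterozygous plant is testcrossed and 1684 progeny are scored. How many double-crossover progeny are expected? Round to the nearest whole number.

Map distances give recombination frequencies of 0.237 and 0.259 for the two intervals.
With no interference, expected double-crossover frequency = 0.237 × 0.259 = 0.06138.
Expected number = 0.06138 × 1684 = 103.37 ≈ 103.

103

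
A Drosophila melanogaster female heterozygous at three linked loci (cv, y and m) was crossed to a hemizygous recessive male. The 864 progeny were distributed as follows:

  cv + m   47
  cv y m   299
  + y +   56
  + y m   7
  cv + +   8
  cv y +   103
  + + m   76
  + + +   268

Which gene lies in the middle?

The two most frequent reciprocal classes, cv y m and + + +, are the parental types, so the F1 was cv y m / + + +.
The two rarest classes, + y m and cv + +, are the double crossovers. Comparing them with the parentals, only the cv allele has switched, so cv is the middle locus and the order is y – cv – m.

cv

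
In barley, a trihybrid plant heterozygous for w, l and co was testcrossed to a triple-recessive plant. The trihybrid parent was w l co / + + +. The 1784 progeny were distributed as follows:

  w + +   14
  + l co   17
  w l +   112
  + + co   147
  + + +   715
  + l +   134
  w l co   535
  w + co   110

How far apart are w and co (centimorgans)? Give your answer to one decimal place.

16.3 centimorgans

The two rarest classes, + l co and w + +, are the double crossovers. Comparing them with the parentals, only the w allele has switched, so w is the middle locus and the order is l – w – co.
Crossovers in the w–co interval produce the single-crossover classes w l + and + + co (112 + 147 = 259) plus the double crossovers (31).
RF(w–co) = (259 + 31) / 1784 = 290/1784 = 0.1626 → 16.3 centimorgans.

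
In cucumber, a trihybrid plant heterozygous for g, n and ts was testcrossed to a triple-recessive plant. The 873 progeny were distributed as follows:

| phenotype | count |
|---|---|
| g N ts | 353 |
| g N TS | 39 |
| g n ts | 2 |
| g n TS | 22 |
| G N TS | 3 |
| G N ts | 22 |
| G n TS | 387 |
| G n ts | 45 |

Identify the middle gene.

n

The two most frequent reciprocal classes, G n TS and g N ts, are the parental types, so the F1 was G n TS / g N ts.
The two rarest classes, G N TS and g n ts, are the double crossovers. Comparing them with the parentals, only the n allele has switched, so n is the middle locus and the order is g – n – ts.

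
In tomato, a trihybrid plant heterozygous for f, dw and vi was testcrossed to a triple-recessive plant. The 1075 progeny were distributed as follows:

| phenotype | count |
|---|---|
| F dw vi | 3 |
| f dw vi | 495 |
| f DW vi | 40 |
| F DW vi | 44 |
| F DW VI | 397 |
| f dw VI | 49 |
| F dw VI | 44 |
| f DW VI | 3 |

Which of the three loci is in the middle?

f

The two most frequent reciprocal classes, f dw vi and F DW VI, are the parental types, so the F1 was f dw vi / F DW VI.
The two rarest classes, F dw vi and f DW VI, are the double crossovers. Comparing them with the parentals, only the f allele has switched, so f is the middle locus and the order is vi – f – dw.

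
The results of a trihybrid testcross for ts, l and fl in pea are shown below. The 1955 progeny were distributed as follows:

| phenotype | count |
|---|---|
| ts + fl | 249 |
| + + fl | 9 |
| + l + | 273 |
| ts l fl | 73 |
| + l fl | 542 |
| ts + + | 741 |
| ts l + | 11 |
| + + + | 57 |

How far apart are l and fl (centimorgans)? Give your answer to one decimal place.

27.7 centimorgans

The two most frequent reciprocal classes, ts + + and + l fl, are the parental types, so the F1 was ts + + / + l fl.
The two rarest classes, ts l + and + + fl, are the double crossovers. Comparing them with the parentals, only the l allele has switched, so l is the middle locus and the order is ts – l – fl.
Crossovers in the l–fl interval produce the single-crossover classes ts + fl and + l + (249 + 273 = 522) plus the double crossovers (20).
RF(l–fl) = (522 + 20) / 1955 = 542/1955 = 0.2772 → 27.7 centimorgans.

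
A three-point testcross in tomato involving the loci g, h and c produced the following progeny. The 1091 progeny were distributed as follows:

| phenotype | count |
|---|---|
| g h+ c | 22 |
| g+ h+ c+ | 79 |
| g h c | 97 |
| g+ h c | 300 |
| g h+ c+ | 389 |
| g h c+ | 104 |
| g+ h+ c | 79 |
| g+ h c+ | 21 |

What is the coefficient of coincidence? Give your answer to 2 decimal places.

The two most frequent reciprocal classes, g+ h c and g h+ c+, are the parental types, so the F1 was g+ h c / g h+ c+.
The two rarest classes, g+ h c+ and g h+ c, are the double crossovers. Comparing them with the parentals, only the c allele has switched, so c is the middle locus and the order is h – c – g.
h–c: (183 + 43)/1091 = 0.2071; c–g: (176 + 43)/1091 = 0.2007.
Expected DCO frequency = 0.2071 × 0.2007 ≈ 0.04156; observed = 43/1091 ≈ 0.03941.
Coefficient of coincidence = 0.03941/0.04156 ≈ 0.95.

0.95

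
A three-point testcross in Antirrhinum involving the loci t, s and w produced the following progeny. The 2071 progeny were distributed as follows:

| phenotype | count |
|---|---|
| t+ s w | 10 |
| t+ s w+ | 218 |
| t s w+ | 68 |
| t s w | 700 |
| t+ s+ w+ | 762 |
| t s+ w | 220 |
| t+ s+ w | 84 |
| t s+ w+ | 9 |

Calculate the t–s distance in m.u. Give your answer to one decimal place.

22.1 m.u.

The two most frequent reciprocal classes, t+ s+ w+ and t s w, are the parental types, so the F1 was t+ s+ w+ / t s w.
The two rarest classes, t s+ w+ and t+ s w, are the double crossovers. Comparing them with the parentals, only the t allele has switched, so t is the middle locus and the order is w – t – s.
Crossovers in the t–s interval produce the single-crossover classes t+ s w+ and t s+ w (218 + 220 = 438) plus the double crossovers (19).
RF(t–s) = (438 + 19) / 2071 = 457/2071 = 0.2207 → 22.1 m.u.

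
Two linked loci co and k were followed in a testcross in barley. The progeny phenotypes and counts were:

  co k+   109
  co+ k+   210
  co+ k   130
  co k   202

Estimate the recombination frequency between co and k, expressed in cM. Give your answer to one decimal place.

36.7 cM

The two most frequent classes, co+ k+ (210) and co k (202), are the parental types, so the F1 was co+ k+ / co k.
The recombinant classes are co+ k and co k+: 130 + 109 = 239.
Recombination frequency = 239/651 = 0.3671 ≈ 36.7%, i.e. 36.7 cM.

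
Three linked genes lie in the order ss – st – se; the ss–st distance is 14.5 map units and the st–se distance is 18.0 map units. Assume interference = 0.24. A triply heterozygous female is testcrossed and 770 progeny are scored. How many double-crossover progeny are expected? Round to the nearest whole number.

Map distances give recombination frequencies of 0.145 and 0.180 for the two intervals.
With interference 0.24 (so coincidence = 0.76), expected double-crossover frequency = 0.145 × 0.180 × 0.76 = 0.01984.
Expected number = 0.01984 × 770 = 15.27 ≈ 15.

15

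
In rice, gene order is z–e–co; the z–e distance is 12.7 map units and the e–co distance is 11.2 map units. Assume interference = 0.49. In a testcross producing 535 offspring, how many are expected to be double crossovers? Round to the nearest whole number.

Map distances give recombination frequencies of 0.127 and 0.112 for the two intervals.
With interference 0.49 (so coincidence = 0.51), expected double-crossover frequency = 0.127 × 0.112 × 0.51 = 0.00725.
Expected number = 0.00725 × 535 = 3.88 ≈ 4.

4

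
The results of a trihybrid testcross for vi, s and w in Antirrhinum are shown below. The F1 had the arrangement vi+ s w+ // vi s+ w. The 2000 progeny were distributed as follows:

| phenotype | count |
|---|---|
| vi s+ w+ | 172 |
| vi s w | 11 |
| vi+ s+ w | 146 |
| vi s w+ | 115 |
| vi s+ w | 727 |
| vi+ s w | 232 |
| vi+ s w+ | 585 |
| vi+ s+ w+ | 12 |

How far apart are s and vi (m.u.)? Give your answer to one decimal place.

14.2 m.u.

The two rarest classes, vi+ s+ w+ and vi s w, are the double crossovers. Comparing them with the parentals, only the s allele has switched, so s is the middle locus and the order is vi – s – w.
Crossovers in the vi–s interval produce the single-crossover classes vi s w+ and vi+ s+ w (115 + 146 = 261) plus the double crossovers (23).
RF(vi–s) = (261 + 23) / 2000 = 284/2000 = 0.1420 → 14.2 m.u.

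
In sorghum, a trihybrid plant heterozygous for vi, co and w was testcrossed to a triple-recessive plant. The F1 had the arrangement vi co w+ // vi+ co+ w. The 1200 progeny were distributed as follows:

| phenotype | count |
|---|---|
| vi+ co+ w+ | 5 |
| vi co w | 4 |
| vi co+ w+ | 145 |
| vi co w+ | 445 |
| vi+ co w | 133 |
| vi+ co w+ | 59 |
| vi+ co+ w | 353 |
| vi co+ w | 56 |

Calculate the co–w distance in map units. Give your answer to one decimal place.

23.9 map units

The two rarest classes, vi co w and vi+ co+ w+, are the double crossovers. Comparing them with the parentals, only the w allele has switched, so w is the middle locus and the order is vi – w – co.
Crossovers in the w–co interval produce the single-crossover classes vi co+ w+ and vi+ co w (145 + 133 = 278) plus the double crossovers (9).
RF(w–co) = (278 + 9) / 1200 = 287/1200 = 0.2392 → 23.9 map units.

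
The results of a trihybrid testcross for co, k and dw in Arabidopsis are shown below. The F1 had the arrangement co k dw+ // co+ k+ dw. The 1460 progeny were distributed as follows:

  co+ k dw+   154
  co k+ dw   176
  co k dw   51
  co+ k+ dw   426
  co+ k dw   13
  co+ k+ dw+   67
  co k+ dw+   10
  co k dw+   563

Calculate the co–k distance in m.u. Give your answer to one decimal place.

24.2 m.u.

The two rarest classes, co k+ dw+ and co+ k dw, are the double crossovers. Comparing them with the parentals, only the k allele has switched, so k is the middle locus and the order is co – k – dw.
Crossovers in the co–k interval produce the single-crossover classes co+ k dw+ and co k+ dw (154 + 176 = 330) plus the double crossovers (23).
RF(co–k) = (330 + 23) / 1460 = 353/1460 = 0.2418 → 24.2 m.u.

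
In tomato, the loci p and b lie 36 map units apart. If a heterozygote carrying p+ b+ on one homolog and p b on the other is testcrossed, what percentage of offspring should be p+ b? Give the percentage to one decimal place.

18.0%

A map distance of 36 map units corresponds to a recombination frequency of 0.360.
The F1 is p+ b+ / p b, so p+ b is a recombinant gamete class with expected frequency r/2 = 0.360/2 = 0.1800.
That is 0.1800 = 18.0% of the progeny.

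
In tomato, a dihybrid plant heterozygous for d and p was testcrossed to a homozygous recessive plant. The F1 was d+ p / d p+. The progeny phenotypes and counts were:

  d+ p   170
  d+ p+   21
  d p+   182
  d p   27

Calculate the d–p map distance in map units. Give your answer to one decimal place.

12.0 map units

The recombinant classes are d+ p+ and d p: 21 + 27 = 48.
Recombination frequency = 48/400 = 0.1200 ≈ 12.0%, i.e. 12.0 map units.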